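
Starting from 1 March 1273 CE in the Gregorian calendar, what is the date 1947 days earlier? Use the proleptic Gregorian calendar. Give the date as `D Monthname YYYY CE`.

1 November 1267 CE

The starting date is JDN 2186074; 2186074 − 1947 = 2184127.
JDN 2184127 corresponds to 1 November 1267 CE.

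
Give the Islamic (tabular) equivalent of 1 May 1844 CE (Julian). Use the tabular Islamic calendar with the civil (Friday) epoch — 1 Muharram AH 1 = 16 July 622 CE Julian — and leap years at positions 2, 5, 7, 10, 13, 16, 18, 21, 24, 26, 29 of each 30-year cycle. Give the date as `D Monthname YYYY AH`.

24 Rabi' al-Thani 1260 AH

Both dates share Julian Day Number 2394700; in the tabular Islamic calendar that is 24 Rabi' al-Thani 1260 AH.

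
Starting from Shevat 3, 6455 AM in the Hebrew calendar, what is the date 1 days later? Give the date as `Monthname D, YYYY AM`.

Shevat 4, 6455 AM

Counting 1 day forward from JDN 2705398 reaches JDN 2705399, which is Shevat 4, 6455 AM.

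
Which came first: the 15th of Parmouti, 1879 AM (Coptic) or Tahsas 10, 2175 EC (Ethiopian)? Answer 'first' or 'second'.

The two dates have Julian Day Numbers 2511193 and 2518373 respectively.
Since 2511193 < 2518373, the first date comes first.

first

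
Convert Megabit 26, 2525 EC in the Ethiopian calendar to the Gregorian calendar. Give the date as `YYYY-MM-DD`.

2533-04-08

Both dates share Julian Day Number 2646317; in the Gregorian calendar that is 8 April 2533 CE.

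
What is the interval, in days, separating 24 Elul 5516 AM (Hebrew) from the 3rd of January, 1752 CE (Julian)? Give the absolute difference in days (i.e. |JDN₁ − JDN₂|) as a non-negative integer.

1710

First date → JDN 2362688; second date → JDN 2360978.
The interval is |2362688 − 2360978| = 1710 days.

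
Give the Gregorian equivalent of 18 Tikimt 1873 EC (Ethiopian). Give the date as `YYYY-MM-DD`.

Both dates share Julian Day Number 2408016; in the Gregorian calendar that is 27 October 1880 CE.

1880-10-27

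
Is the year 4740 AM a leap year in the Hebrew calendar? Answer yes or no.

no

Hebrew year 4740 is year 9 of its 19-year Metonic cycle; leap years are at positions 3, 6, 8, 11, 14, 17, 19, so it is a common year (12 months).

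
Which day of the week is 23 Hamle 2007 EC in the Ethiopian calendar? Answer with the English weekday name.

Thursday

Equivalently 30 July 2015 Gregorian, JDN 2457234.
2457234 ≡ 3 (mod 7); counting from Monday = 0 gives Thursday.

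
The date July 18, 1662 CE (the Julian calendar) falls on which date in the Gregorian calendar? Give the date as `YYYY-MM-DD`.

1662-07-28

The Julian–Gregorian offset here is 10 days (Julian trailing).
18 July 1662 Julian + 10 days → 28 July 1662 Gregorian.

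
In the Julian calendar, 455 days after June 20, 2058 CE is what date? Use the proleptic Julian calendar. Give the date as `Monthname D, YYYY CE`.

Counting 455 days forward from JDN 2472913 reaches JDN 2473368, which is September 18, 2059 CE.

September 18, 2059 CE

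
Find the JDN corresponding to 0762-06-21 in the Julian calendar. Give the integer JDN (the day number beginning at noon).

1999550

In the proleptic Gregorian calendar the same day is 25 June 762.
JDN 2299161 is 15 October 1582 CE (Gregorian); the target day is −299611 days from there, so JDN = 1999550.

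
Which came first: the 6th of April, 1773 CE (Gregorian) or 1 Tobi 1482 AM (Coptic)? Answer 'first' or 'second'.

First date → JDN 2368731; second date → JDN 2366085.
JDN 2366085 < JDN 2368731, so the second date is earlier.

second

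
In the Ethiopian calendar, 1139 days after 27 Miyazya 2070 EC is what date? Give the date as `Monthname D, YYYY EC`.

The starting date is JDN 2480159; 2480159 + 1139 = 2481298.
JDN 2481298 corresponds to Sene 10, 2073 EC.

Sene 10, 2073 EC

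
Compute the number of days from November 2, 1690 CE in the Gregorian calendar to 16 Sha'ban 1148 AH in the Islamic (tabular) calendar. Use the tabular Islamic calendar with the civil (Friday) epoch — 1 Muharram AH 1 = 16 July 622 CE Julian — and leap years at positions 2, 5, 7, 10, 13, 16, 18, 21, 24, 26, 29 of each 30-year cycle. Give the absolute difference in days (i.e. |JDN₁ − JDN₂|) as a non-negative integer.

JDN of the first date = 2338626.
JDN of the second date = 2355121.
|2355121 − 2338626| = 16495.

16495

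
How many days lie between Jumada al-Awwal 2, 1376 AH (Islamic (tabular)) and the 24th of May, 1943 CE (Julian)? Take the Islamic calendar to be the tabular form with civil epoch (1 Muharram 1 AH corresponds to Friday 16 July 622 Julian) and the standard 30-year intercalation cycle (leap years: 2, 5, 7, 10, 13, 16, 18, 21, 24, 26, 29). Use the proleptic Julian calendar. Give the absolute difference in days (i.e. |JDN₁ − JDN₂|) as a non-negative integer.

4931

First date → JDN 2435813; second date → JDN 2430882.
The interval is |2435813 − 2430882| = 4931 days.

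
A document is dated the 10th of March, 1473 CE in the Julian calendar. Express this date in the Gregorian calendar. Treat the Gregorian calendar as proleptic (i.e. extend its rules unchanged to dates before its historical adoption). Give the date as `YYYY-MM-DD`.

1473-03-19

For dates in this range the Gregorian date is 9 days ahead of the Julian.
10 March 1473 Julian + 9 days → 19 March 1473 Gregorian.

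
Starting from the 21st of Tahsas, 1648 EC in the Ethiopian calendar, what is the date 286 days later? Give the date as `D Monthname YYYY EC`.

The starting date is JDN 2325898; 2325898 + 286 = 2326184.
JDN 2326184 corresponds to 2 Tikimt 1649 EC.

2 Tikimt 1649 EC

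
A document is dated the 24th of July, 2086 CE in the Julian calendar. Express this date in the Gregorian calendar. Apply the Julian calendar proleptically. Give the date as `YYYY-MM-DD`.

2086-08-06

The Julian–Gregorian offset here is 13 days (Julian trailing).
24 July 2086 Julian + 13 days → 6 August 2086 Gregorian.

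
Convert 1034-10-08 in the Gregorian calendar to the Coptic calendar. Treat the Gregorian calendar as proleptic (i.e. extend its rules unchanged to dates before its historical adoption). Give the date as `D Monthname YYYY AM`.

5 Paopi 751 AM

Julian Day Number of the source date = 2099001.
Converting JDN 2099001 to the Coptic calendar gives 5 Paopi 751 AM.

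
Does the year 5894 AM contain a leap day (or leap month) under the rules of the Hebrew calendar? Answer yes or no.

Hebrew year 5894 is year 4 of its 19-year Metonic cycle; leap years are at positions 3, 6, 8, 11, 14, 17, 19, so it is a common year (12 months).

no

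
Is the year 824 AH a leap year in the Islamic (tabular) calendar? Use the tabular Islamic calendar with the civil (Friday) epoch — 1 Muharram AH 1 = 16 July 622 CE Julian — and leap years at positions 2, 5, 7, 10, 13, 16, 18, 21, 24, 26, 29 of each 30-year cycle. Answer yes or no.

no

Year 824 AH is year 14 of its 30-year cycle; leap positions are 2, 5, 7, 10, 13, 16, 18, 21, 24, 26, 29, so it is a common year (354 days).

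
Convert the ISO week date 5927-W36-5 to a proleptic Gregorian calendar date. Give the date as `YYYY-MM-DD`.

5927-09-09

ISO week 1 of 5927 is the week containing the first Thursday of 5927.
Week 36, day 5 (Friday) lands on 5927-09-09.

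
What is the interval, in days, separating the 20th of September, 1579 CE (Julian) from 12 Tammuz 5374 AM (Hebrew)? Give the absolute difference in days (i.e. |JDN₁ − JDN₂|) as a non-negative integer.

12681

First date → JDN 2298050; second date → JDN 2310731.
The interval is |2298050 − 2310731| = 12681 days.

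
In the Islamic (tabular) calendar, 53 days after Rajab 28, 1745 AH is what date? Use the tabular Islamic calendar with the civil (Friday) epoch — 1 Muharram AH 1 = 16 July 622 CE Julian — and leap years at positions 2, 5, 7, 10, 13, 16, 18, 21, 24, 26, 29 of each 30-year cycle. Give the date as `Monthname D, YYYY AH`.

Counting 53 days forward from JDN 2566659 reaches JDN 2566712, which is Ramadan 22, 1745 AH.

Ramadan 22, 1745 AH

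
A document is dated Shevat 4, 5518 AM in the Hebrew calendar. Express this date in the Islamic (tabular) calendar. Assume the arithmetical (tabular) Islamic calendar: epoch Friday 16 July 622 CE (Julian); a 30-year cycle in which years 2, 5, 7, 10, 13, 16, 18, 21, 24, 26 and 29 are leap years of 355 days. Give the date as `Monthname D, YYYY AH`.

Jumada al-Awwal 3, 1171 AH

Both dates share Julian Day Number 2363169; in the tabular Islamic calendar that is 3 Jumada al-Awwal 1171 AH.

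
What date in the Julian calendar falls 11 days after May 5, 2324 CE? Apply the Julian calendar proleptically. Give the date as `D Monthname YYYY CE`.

The starting date is JDN 2570024; 2570024 + 11 = 2570035.
JDN 2570035 corresponds to 16 May 2324 CE.

16 May 2324 CE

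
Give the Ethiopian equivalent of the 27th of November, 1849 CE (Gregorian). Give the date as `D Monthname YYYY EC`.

19 Hidar 1842 EC

Julian Day Number of the source date = 2396724.
Converting JDN 2396724 to the Ethiopian calendar gives 19 Hidar 1842 EC.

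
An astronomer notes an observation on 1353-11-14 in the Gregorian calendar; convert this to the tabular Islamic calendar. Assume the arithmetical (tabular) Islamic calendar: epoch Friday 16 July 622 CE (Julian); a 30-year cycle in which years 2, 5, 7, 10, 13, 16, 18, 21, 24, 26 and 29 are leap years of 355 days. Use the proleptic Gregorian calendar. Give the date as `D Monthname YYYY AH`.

8 Shawwal 754 AH

Both dates share Julian Day Number 2215551; in the tabular Islamic calendar that is 8 Shawwal 754 AH.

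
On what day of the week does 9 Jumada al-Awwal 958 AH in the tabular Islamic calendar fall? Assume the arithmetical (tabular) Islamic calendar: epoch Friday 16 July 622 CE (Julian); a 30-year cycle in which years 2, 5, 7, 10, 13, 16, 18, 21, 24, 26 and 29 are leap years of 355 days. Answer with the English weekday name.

Friday

In the proleptic Gregorian calendar this is 25 May 1551 (JDN 2287695).
JDN 2287695 mod 7 = 4, and JDN 0 was a Monday, so this is a Friday.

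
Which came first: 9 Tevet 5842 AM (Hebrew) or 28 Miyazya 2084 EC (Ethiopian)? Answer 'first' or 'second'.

first

The two dates have Julian Day Numbers 2481505 and 2485274 respectively.
Since 2481505 < 2485274, the first date comes first.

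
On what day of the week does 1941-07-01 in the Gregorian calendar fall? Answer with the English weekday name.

Since JDN mod 7 = 1 (0 = Monday), the day is Tuesday.

Tuesday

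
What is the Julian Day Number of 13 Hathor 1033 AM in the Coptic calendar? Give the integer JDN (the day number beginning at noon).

2202040

In the proleptic Gregorian calendar the same day is 17 November 1316.
JDN 2299161 is 15 October 1582 CE (Gregorian); the target day is −97121 days from there, so JDN = 2202040.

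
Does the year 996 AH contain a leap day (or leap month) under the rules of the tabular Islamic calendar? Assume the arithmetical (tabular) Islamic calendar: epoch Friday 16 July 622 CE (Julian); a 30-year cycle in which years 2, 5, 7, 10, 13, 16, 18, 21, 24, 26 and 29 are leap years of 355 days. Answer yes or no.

no

Year 996 AH is year 6 of its 30-year cycle; leap positions are 2, 5, 7, 10, 13, 16, 18, 21, 24, 26, 29, so it is a common year (354 days).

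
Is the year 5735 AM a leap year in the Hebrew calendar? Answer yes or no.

no

Hebrew year 5735 is year 16 of its 19-year Metonic cycle; leap years are at positions 3, 6, 8, 11, 14, 17, 19, so it is a common year (12 months).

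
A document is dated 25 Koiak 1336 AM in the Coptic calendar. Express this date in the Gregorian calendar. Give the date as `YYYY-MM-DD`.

1620-01-01

Julian Day Number of the source date = 2312753.
Converting JDN 2312753 to the Gregorian calendar gives 1 January 1620 CE.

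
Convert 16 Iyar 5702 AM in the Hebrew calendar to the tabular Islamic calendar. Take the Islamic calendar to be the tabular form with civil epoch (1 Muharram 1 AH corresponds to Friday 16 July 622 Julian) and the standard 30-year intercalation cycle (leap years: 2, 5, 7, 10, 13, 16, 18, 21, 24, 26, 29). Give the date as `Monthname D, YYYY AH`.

The source date corresponds to 3 May 1942 in the Gregorian calendar (JDN 2430483).
That day falls on 16 Rabi' al-Thani 1361 AH in the tabular Islamic calendar.

Rabi' al-Thani 16, 1361 AH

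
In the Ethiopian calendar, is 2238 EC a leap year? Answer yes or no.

2238 mod 4 = 2; in the Ethiopian calendar a year is leap when year mod 4 = 3, so it is a common year.

no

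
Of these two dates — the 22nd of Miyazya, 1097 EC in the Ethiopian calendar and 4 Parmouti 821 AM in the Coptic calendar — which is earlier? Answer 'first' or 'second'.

First date → JDN 2124766; second date → JDN 2124748.
JDN 2124748 < JDN 2124766, so the second date is earlier.

second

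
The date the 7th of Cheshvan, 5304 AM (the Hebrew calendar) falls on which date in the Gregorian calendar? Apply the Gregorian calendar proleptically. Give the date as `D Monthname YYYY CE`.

15 October 1543 CE

Both dates share Julian Day Number 2284916; in the Gregorian calendar that is 15 October 1543 CE.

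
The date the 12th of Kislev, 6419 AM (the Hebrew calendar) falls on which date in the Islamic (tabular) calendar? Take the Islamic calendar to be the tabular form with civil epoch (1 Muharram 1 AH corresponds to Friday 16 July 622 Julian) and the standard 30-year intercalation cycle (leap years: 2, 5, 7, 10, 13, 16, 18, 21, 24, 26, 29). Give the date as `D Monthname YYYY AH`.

Both dates share Julian Day Number 2692208; in the tabular Islamic calendar that is 13 Dhu al-Qa'dah 2099 AH.

13 Dhu al-Qa'dah 2099 AH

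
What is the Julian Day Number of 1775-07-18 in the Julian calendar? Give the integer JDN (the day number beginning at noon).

In the Gregorian calendar the same day is 29 July 1775.
JDN 2299161 is 15 October 1582 CE (Gregorian); the target day is +70414 days from there, so JDN = 2369575.

2369575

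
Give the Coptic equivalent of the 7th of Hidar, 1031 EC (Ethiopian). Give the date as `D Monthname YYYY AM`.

7 Hathor 755 AM

The source date corresponds to 9 November 1038 in the proleptic Gregorian calendar (JDN 2100494).
That day falls on 7 Hathor 755 AM in the Coptic calendar.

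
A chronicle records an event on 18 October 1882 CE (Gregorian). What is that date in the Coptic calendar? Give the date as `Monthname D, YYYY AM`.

Both dates share Julian Day Number 2408737; in the Coptic calendar that is 9 Paopi 1599 AM.

Paopi 9, 1599 AM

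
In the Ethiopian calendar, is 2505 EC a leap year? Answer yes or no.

2505 mod 4 = 1; in the Ethiopian calendar a year is leap when year mod 4 = 3, so it is a common year.

no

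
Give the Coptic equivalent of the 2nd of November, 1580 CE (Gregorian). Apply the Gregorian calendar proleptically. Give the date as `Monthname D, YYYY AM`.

Paopi 26, 1297 AM

Julian Day Number of the source date = 2298449.
Converting JDN 2298449 to the Coptic calendar gives 26 Paopi 1297 AM.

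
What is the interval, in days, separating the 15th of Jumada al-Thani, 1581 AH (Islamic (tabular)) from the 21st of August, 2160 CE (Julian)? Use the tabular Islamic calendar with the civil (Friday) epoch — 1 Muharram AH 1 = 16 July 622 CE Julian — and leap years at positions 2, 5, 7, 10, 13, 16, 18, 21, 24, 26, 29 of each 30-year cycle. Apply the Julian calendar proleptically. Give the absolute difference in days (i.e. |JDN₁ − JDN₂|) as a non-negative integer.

1730

First date → JDN 2508501; second date → JDN 2510231.
The interval is |2508501 − 2510231| = 1730 days.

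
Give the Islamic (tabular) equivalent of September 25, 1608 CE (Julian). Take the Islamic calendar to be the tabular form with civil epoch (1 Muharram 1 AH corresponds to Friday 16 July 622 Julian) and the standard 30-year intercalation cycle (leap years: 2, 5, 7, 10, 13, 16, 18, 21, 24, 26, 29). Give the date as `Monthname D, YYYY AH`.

Jumada al-Thani 24, 1017 AH

Both dates share Julian Day Number 2308648; in the tabular Islamic calendar that is 24 Jumada al-Thani 1017 AH.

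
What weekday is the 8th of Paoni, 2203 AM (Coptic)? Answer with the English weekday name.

This is JDN 2629587 (18 June 2487 Gregorian).
Since JDN mod 7 = 2 (0 = Monday), the day is Wednesday.

Wednesday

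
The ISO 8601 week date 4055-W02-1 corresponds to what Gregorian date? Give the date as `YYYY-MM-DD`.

4055-01-11

ISO week 1 of 4055 is the week containing the first Thursday of 4055.
Week 2, day 1 (Monday) lands on 4055-01-11.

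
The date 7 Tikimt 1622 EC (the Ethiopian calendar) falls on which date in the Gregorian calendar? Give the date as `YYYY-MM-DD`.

Julian Day Number of the source date = 2316327.
Converting JDN 2316327 to the Gregorian calendar gives 14 October 1629 CE.

1629-10-14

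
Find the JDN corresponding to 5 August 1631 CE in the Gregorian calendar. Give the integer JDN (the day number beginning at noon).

2316987

JDN 2451545 is 1 January 2000 CE (Gregorian); the target day is −134558 days from there, so JDN = 2316987.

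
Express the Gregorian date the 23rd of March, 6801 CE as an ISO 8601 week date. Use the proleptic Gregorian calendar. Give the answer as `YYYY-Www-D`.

The weekday is Friday (ISO weekday 5).
That Friday belongs to ISO week 12 of ISO year 6801.

6801-W12-5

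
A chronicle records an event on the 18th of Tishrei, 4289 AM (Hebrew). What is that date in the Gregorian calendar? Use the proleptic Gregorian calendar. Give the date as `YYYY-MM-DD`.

0528-09-19

Julian Day Number of the source date = 1914170.
Converting JDN 1914170 to the Gregorian calendar gives 19 September 528 CE.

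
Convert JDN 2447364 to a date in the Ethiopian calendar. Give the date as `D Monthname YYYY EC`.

The Gregorian equivalent of JDN 2447364 is 21 July 1988.
In the Ethiopian calendar that day is 14 Hamle 1980 EC.

14 Hamle 1980 EC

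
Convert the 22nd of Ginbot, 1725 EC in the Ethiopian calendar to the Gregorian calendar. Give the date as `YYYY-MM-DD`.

Julian Day Number of the source date = 2354173.
Converting JDN 2354173 to the Gregorian calendar gives 28 May 1733 CE.

1733-05-28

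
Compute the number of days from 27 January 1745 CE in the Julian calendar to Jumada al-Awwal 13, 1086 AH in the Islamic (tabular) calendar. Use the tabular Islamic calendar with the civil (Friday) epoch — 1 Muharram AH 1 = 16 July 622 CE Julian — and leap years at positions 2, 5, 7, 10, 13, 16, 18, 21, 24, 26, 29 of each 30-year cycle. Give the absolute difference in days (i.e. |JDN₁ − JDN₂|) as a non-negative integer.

25388

First date → JDN 2358446; second date → JDN 2333058.
The interval is |2358446 − 2333058| = 25388 days.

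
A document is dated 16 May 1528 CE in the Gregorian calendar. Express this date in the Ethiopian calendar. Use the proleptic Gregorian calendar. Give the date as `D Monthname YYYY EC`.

Julian Day Number of the source date = 2279286.
Converting JDN 2279286 to the Ethiopian calendar gives 11 Ginbot 1520 EC.

11 Ginbot 1520 EC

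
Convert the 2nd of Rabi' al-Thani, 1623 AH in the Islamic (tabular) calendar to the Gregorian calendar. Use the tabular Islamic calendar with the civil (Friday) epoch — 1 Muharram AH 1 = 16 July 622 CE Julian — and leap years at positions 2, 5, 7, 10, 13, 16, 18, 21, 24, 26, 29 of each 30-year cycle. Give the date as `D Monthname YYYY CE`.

29 June 2196 CE

Both dates share Julian Day Number 2523313; in the Gregorian calendar that is 29 June 2196 CE.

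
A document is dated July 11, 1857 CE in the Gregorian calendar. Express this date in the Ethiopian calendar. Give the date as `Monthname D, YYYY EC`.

Julian Day Number of the source date = 2399507.
Converting JDN 2399507 to the Ethiopian calendar gives 5 Hamle 1849 EC.

Hamle 5, 1849 EC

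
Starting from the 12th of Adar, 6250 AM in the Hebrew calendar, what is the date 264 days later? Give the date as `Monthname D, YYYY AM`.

Kislev 11, 6251 AM

JDN of the 12th of Adar, 6250 AM = 2630578.
2630578 + 264 = 2630842.
JDN 2630842 in the Hebrew calendar is Kislev 11, 6251 AM.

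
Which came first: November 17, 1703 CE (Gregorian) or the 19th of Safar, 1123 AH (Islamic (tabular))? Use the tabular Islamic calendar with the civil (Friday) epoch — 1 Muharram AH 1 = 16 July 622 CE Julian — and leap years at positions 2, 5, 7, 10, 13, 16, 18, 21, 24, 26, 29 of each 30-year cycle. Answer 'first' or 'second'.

first

Converting both to JDN: 2343388 vs 2346087; the smaller is the first.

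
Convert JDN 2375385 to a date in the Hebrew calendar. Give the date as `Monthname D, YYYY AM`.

Sivan 23, 5551 AM

The Gregorian equivalent of JDN 2375385 is 25 June 1791.
In the Hebrew calendar that day is Sivan 23, 5551 AM.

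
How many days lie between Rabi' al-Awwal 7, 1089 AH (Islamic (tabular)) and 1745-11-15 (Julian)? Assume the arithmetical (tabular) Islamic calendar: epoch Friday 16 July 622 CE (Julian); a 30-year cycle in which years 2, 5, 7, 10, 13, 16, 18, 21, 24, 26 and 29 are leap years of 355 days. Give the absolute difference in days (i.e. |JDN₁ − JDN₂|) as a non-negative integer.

JDN of the first date = 2334056.
JDN of the second date = 2358738.
|2358738 − 2334056| = 24682.

24682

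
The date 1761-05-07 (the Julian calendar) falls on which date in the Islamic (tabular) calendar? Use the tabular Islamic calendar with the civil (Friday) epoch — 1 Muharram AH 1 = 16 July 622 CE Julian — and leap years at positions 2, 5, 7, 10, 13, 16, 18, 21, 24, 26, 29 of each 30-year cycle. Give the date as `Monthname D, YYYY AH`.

Both dates share Julian Day Number 2364390; in the tabular Islamic calendar that is 13 Shawwal 1174 AH.

Shawwal 13, 1174 AH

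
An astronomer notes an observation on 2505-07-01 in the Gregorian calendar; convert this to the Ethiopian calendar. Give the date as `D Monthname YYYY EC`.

Julian Day Number of the source date = 2636174.
Converting JDN 2636174 to the Ethiopian calendar gives 20 Sene 2497 EC.

20 Sene 2497 EC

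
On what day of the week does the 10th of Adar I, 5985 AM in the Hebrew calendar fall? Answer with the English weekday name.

Friday

Equivalently 18 February 2225 Gregorian, JDN 2533773.
JDN 2533773 mod 7 = 4, and JDN 0 was a Monday, so this is a Friday.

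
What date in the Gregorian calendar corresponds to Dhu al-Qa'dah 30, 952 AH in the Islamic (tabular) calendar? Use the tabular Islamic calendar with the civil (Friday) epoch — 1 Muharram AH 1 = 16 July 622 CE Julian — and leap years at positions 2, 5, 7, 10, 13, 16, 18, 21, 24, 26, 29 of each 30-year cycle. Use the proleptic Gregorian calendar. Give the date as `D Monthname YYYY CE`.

Both dates share Julian Day Number 2285767; in the Gregorian calendar that is 12 February 1546 CE.

12 February 1546 CE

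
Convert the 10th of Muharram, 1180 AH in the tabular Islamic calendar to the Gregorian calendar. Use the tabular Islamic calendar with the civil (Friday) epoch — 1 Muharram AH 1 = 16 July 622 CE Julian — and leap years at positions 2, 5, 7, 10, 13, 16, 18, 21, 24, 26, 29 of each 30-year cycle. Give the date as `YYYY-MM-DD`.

Julian Day Number of the source date = 2366247.
Converting JDN 2366247 to the Gregorian calendar gives 18 June 1766 CE.

1766-06-18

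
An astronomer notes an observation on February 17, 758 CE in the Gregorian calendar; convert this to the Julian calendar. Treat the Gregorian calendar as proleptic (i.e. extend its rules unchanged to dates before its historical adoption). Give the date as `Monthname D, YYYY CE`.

February 13, 758 CE

The Julian–Gregorian offset here is 4 days (Julian trailing).
17 February 758 Gregorian − 4 days → 13 February 758 Julian.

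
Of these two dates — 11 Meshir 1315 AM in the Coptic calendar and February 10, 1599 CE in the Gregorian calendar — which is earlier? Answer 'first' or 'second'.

second

Converting both to JDN: 2305128 vs 2305123; the smaller is the second.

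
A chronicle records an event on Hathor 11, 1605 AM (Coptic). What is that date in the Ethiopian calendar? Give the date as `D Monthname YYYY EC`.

Both dates share Julian Day Number 2410961; in the Ethiopian calendar that is 11 Hidar 1881 EC.

11 Hidar 1881 EC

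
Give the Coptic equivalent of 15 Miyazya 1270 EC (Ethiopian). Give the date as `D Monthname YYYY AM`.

Both dates share Julian Day Number 2187947; in the Coptic calendar that is 15 Parmouti 994 AM.

15 Parmouti 994 AM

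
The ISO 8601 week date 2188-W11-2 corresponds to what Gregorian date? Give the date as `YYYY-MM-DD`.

2188-03-11

ISO week 1 of 2188 is the week containing the first Thursday of 2188.
Week 11, day 2 (Tuesday) lands on 2188-03-11.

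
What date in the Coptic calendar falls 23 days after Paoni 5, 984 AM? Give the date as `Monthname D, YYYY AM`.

JDN of Paoni 5, 984 AM = 2184345.
2184345 + 23 = 2184368.
JDN 2184368 in the Coptic calendar is Paoni 28, 984 AM.

Paoni 28, 984 AM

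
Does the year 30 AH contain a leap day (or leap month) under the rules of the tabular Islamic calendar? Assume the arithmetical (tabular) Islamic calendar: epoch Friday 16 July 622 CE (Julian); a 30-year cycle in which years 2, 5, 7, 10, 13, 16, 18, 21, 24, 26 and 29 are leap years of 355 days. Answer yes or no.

Year 30 AH is year 30 of its 30-year cycle; leap positions are 2, 5, 7, 10, 13, 16, 18, 21, 24, 26, 29, so it is a common year (354 days).

no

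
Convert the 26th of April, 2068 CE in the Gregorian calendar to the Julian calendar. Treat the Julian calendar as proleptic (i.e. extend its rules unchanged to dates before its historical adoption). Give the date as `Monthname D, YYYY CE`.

For dates in this range the Gregorian date is 13 days ahead of the Julian.
26 April 2068 Gregorian − 13 days → 13 April 2068 Julian.

April 13, 2068 CE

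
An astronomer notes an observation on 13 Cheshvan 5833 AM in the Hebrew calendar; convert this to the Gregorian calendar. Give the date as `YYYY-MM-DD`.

Both dates share Julian Day Number 2478141; in the Gregorian calendar that is 25 October 2072 CE.

2072-10-25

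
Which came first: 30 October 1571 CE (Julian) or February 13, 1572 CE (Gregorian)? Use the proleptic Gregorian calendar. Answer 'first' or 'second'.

First date → JDN 2295168; second date → JDN 2295264.
JDN 2295168 < JDN 2295264, so the first date is earlier.

first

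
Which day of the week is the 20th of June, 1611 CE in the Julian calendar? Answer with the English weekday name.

Thursday

In the Gregorian calendar this is 30 June 1611 (JDN 2309646).
JDN 2309646 mod 7 = 3, and JDN 0 was a Monday, so this is a Thursday.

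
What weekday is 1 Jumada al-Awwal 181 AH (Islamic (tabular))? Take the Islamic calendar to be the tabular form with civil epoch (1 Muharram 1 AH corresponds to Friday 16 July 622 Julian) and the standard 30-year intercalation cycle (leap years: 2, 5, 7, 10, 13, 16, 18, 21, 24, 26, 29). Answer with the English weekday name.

This is JDN 2012344 (5 July 797 Gregorian).
2012344 ≡ 5 (mod 7); counting from Monday = 0 gives Saturday.

Saturday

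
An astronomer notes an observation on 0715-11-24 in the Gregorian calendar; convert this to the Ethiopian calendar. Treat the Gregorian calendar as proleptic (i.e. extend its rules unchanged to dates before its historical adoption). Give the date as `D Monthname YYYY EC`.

Both dates share Julian Day Number 1982535; in the Ethiopian calendar that is 23 Hidar 708 EC.

23 Hidar 708 EC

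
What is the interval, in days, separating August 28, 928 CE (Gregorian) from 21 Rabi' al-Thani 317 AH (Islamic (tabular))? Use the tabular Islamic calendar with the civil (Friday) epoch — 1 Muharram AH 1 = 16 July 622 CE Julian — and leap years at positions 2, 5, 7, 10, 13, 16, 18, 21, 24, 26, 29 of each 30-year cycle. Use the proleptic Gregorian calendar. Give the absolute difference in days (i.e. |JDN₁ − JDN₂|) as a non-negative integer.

284

First date → JDN 2060245; second date → JDN 2060529.
The interval is |2060245 − 2060529| = 284 days.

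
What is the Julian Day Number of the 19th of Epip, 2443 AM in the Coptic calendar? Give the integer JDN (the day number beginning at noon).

In the Gregorian calendar the same day is 1 August 2727.
JDN 2400001 is 17 November 1858 CE (Gregorian), MJD 0; the target day is +317287 days from there, so JDN = 2717288.

2717288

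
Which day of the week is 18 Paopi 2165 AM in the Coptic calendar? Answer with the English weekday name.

Saturday

This is JDN 2615478 (31 October 2448 Gregorian).
JDN 2615478 mod 7 = 5, and JDN 0 was a Monday, so this is a Saturday.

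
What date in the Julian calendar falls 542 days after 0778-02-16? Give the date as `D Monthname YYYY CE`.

The starting date is JDN 2005269; 2005269 + 542 = 2005811.
JDN 2005811 corresponds to 12 August 779 CE.

12 August 779 CE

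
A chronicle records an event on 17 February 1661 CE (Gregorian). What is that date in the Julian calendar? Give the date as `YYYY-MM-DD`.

The Julian–Gregorian offset here is 10 days (Julian trailing).
17 February 1661 Gregorian − 10 days → 7 February 1661 Julian.

1661-02-07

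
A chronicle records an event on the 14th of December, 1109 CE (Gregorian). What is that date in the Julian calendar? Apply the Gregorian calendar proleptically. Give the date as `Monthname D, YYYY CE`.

December 7, 1109 CE

At this point the Julian calendar is 7 days behind the Gregorian.
14 December 1109 Gregorian − 7 days → 7 December 1109 Julian.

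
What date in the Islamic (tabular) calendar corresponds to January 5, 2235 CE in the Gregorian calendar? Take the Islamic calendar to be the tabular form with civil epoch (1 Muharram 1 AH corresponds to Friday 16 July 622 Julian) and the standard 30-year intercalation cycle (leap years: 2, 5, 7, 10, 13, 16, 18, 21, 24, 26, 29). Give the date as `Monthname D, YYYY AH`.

Dhu al-Hijjah 14, 1662 AH

Both dates share Julian Day Number 2537381; in the tabular Islamic calendar that is 14 Dhu al-Hijjah 1662 AH.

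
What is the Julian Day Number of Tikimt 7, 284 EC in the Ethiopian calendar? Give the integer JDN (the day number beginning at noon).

1827623

In the proleptic Gregorian calendar the same day is 5 October 291.
JDN 2451545 is 1 January 2000 CE (Gregorian); the target day is −623922 days from there, so JDN = 1827623.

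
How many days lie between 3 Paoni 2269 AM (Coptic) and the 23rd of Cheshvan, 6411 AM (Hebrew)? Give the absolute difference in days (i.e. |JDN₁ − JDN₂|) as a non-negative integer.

First date → JDN 2653689; second date → JDN 2689266.
The interval is |2653689 − 2689266| = 35577 days.

35577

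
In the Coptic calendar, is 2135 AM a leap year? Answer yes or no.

2135 mod 4 = 3; in the Coptic calendar a year is leap when year mod 4 = 3, so it is a leap year.

yes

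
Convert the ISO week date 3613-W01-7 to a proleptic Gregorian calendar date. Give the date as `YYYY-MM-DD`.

ISO week 1 of 3613 is the week containing the first Thursday of 3613.
Week 1, day 7 (Sunday) lands on 3613-01-06.

3613-01-06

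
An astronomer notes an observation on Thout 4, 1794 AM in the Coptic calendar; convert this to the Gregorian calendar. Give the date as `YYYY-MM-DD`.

Julian Day Number of the source date = 2479926.
Converting JDN 2479926 to the Gregorian calendar gives 14 September 2077 CE.

2077-09-14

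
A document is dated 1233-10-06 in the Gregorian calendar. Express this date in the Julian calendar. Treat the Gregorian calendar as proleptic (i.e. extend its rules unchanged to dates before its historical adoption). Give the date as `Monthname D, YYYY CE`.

For dates in this range the Gregorian date is 7 days ahead of the Julian.
6 October 1233 Gregorian − 7 days → 29 September 1233 Julian.

September 29, 1233 CE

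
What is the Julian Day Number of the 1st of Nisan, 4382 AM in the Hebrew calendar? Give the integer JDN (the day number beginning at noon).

1948320

In the proleptic Gregorian calendar the same day is 21 March 622.
JDN 2451545 is 1 January 2000 CE (Gregorian); the target day is −503225 days from there, so JDN = 1948320.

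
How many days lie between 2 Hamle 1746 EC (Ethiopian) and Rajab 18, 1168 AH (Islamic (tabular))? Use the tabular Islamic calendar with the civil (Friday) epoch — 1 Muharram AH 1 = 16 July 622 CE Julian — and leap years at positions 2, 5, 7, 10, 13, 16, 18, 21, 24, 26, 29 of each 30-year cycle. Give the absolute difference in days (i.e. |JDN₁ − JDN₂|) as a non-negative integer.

297

JDN of the first date = 2361883.
JDN of the second date = 2362180.
|2362180 − 2361883| = 297.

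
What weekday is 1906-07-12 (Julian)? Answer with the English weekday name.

In the Gregorian calendar this is 25 July 1906 (JDN 2417417).
JDN 2417417 mod 7 = 2, and JDN 0 was a Monday, so this is a Wednesday.

Wednesday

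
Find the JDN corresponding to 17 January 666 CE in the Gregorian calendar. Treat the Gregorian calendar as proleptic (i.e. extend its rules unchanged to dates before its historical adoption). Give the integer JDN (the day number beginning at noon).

1964328

JDN 2400001 is 17 November 1858 CE (Gregorian), MJD 0; the target day is −435673 days from there, so JDN = 1964328.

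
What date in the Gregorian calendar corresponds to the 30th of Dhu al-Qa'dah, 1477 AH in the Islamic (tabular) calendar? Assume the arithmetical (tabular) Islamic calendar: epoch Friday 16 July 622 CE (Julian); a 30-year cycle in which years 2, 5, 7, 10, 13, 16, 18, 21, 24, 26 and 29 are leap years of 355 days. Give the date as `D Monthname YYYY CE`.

25 June 2055 CE

Both dates share Julian Day Number 2471809; in the Gregorian calendar that is 25 June 2055 CE.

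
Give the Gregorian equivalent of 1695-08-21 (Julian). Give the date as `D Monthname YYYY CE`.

For dates in this range the Gregorian date is 10 days ahead of the Julian.
21 August 1695 Julian + 10 days → 31 August 1695 Gregorian.

31 August 1695 CE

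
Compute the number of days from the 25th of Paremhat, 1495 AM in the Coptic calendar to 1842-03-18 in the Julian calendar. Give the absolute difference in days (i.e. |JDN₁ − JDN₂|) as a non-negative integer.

23008

First date → JDN 2370917; second date → JDN 2393925.
The interval is |2370917 − 2393925| = 23008 days.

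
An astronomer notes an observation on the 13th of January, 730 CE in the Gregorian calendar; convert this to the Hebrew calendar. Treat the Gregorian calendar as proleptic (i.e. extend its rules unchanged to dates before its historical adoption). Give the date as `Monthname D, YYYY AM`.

Julian Day Number of the source date = 1987699.
Converting JDN 1987699 to the Hebrew calendar gives 15 Shevat 4490 AM.

Shevat 15, 4490 AM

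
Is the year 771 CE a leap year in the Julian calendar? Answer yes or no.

771 mod 4 = 3, so it is a common year in the Julian calendar.

no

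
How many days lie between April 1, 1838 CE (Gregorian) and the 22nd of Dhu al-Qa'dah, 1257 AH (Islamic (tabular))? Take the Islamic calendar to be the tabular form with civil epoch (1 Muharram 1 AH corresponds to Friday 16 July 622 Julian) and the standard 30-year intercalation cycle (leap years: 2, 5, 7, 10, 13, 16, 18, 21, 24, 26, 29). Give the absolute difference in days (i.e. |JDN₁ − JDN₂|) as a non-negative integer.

1375

JDN of the first date = 2392466.
JDN of the second date = 2393841.
|2393841 − 2392466| = 1375.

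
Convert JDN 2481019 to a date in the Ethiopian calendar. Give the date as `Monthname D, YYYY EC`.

The Gregorian equivalent of JDN 2481019 is 11 September 2080.
In the Ethiopian calendar that day is Meskerem 1, 2073 EC.

Meskerem 1, 2073 EC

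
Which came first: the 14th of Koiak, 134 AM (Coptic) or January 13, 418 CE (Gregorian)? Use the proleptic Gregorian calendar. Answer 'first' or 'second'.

The two dates have Julian Day Numbers 1873711 and 1873744 respectively.
Since 1873711 < 1873744, the first date comes first.

first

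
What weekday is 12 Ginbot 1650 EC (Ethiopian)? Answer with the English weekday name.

This is JDN 2326769 (17 May 1658 Gregorian).
2326769 ≡ 4 (mod 7); counting from Monday = 0 gives Friday.

Friday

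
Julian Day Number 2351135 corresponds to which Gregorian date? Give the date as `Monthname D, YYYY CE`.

JDN 2451545 is 1 Jan 2000; 2351135 is −100410 days from there.

February 1, 1725 CE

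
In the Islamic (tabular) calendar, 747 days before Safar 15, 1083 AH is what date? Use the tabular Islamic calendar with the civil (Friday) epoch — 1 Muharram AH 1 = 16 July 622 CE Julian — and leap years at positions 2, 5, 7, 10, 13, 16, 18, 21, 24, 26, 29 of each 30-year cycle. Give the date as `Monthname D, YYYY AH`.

Muharram 7, 1081 AH

JDN of Safar 15, 1083 AH = 2331909.
2331909 − 747 = 2331162.
JDN 2331162 in the tabular Islamic calendar is Muharram 7, 1081 AH.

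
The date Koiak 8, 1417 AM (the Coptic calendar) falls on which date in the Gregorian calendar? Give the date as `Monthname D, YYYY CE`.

Julian Day Number of the source date = 2342321.
Converting JDN 2342321 to the Gregorian calendar gives 15 December 1700 CE.

December 15, 1700 CE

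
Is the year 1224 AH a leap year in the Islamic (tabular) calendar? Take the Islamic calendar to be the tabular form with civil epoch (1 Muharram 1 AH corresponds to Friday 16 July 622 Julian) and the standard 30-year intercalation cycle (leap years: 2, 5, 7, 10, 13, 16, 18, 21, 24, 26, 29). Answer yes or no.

yes

Year 1224 AH is year 24 of its 30-year cycle; leap positions are 2, 5, 7, 10, 13, 16, 18, 21, 24, 26, 29, so it is a leap year (355 days).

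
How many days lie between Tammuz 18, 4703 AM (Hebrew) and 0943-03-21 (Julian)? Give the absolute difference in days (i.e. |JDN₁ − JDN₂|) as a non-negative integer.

96

First date → JDN 2065664; second date → JDN 2065568.
The interval is |2065664 − 2065568| = 96 days.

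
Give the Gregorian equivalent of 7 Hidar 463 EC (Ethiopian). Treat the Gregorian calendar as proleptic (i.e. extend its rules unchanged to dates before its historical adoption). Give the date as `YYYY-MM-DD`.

Julian Day Number of the source date = 1893032.
Converting JDN 1893032 to the Gregorian calendar gives 4 November 470 CE.

0470-11-04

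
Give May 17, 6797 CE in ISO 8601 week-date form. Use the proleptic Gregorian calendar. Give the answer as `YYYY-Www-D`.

6797-W20-6

The weekday is Saturday (ISO weekday 6).
That Saturday belongs to ISO week 20 of ISO year 6797.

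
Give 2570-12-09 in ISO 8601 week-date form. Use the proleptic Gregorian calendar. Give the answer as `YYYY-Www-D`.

The weekday is Sunday (ISO weekday 7).
That Sunday belongs to ISO week 49 of ISO year 2570.

2570-W49-7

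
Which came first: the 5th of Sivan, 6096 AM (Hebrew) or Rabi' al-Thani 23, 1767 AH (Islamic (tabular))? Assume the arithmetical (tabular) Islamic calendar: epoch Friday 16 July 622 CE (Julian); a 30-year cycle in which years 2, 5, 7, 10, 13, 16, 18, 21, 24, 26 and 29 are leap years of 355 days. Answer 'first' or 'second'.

The two dates have Julian Day Numbers 2574402 and 2574363 respectively.
Since 2574363 < 2574402, the second date comes first.

second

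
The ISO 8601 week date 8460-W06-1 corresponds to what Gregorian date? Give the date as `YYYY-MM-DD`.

8460-02-02

ISO week 1 of 8460 is the week containing the first Thursday of 8460.
Week 6, day 1 (Monday) lands on 8460-02-02.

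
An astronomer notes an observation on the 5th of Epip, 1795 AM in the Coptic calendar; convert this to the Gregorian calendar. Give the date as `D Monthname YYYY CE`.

Julian Day Number of the source date = 2480592.
Converting JDN 2480592 to the Gregorian calendar gives 12 July 2079 CE.

12 July 2079 CE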